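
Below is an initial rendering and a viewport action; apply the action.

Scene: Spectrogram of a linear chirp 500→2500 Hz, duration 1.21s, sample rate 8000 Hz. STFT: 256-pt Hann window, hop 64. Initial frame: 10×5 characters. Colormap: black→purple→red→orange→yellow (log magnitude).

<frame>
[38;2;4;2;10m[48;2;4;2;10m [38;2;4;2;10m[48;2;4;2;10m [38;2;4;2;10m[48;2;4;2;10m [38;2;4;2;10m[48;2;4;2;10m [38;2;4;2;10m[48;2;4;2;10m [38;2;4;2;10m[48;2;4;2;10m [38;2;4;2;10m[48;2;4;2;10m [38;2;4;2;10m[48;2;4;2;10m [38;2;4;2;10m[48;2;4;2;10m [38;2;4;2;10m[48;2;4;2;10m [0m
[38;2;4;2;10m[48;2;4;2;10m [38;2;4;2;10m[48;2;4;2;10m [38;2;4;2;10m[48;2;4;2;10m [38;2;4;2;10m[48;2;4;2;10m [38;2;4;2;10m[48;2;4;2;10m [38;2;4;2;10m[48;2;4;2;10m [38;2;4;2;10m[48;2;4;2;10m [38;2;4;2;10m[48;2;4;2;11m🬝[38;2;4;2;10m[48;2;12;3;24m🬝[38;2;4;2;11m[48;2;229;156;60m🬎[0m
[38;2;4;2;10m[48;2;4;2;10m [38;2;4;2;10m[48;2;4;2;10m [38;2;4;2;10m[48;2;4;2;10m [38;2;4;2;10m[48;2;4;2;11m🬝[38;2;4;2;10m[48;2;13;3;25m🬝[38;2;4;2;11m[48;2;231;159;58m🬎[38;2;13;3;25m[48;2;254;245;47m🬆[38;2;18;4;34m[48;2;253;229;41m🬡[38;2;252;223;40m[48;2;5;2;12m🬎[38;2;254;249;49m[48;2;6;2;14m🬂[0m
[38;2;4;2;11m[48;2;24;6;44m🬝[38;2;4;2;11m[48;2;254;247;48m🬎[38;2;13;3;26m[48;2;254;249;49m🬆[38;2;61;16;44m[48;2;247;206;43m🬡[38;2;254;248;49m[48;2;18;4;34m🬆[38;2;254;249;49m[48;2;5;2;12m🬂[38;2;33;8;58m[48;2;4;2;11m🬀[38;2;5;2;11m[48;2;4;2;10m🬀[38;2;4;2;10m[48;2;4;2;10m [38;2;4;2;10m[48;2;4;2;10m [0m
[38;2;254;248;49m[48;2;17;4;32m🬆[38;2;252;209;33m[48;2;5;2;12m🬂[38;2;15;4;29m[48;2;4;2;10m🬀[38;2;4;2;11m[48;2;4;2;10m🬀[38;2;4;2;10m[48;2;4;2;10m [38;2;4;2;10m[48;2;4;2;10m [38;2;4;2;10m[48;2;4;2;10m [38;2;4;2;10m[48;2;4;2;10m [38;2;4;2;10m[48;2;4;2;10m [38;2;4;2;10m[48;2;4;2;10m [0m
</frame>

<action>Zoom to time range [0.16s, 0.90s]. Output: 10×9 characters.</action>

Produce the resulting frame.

<frame>
[38;2;4;2;10m[48;2;4;2;10m [38;2;4;2;10m[48;2;4;2;10m [38;2;4;2;10m[48;2;4;2;10m [38;2;4;2;10m[48;2;4;2;10m [38;2;4;2;10m[48;2;4;2;10m [38;2;4;2;10m[48;2;4;2;10m [38;2;4;2;10m[48;2;4;2;10m [38;2;4;2;10m[48;2;4;2;10m [38;2;4;2;10m[48;2;4;2;10m [38;2;4;2;10m[48;2;4;2;10m [0m
[38;2;4;2;10m[48;2;4;2;10m [38;2;4;2;10m[48;2;4;2;10m [38;2;4;2;10m[48;2;4;2;10m [38;2;4;2;10m[48;2;4;2;10m [38;2;4;2;10m[48;2;4;2;10m [38;2;4;2;10m[48;2;4;2;10m [38;2;4;2;10m[48;2;4;2;10m [38;2;4;2;10m[48;2;4;2;10m [38;2;4;2;10m[48;2;4;2;10m [38;2;4;2;10m[48;2;4;2;10m [0m
[38;2;4;2;10m[48;2;4;2;10m [38;2;4;2;10m[48;2;4;2;10m [38;2;4;2;10m[48;2;4;2;10m [38;2;4;2;10m[48;2;4;2;10m [38;2;4;2;10m[48;2;4;2;10m [38;2;4;2;10m[48;2;4;2;10m [38;2;4;2;10m[48;2;4;2;10m [38;2;4;2;10m[48;2;4;2;10m [38;2;4;2;10m[48;2;4;2;10m [38;2;4;2;10m[48;2;4;2;10m [0m
[38;2;4;2;10m[48;2;4;2;10m [38;2;4;2;10m[48;2;4;2;10m [38;2;4;2;10m[48;2;4;2;10m [38;2;4;2;10m[48;2;4;2;10m [38;2;4;2;10m[48;2;4;2;10m [38;2;4;2;10m[48;2;4;2;10m [38;2;4;2;10m[48;2;4;2;10m [38;2;4;2;10m[48;2;4;2;10m [38;2;4;2;10m[48;2;4;2;10m [38;2;4;2;10m[48;2;4;2;11m🬝[0m
[38;2;4;2;10m[48;2;4;2;10m [38;2;4;2;10m[48;2;4;2;10m [38;2;4;2;10m[48;2;4;2;10m [38;2;4;2;10m[48;2;4;2;10m [38;2;4;2;10m[48;2;4;2;10m [38;2;4;2;10m[48;2;4;2;11m🬝[38;2;4;2;10m[48;2;7;2;15m🬝[38;2;6;2;14m[48;2;89;22;87m🬝[38;2;9;3;20m[48;2;253;230;41m🬎[38;2;60;15;38m[48;2;254;248;49m🬆[0m
[38;2;4;2;10m[48;2;4;2;10m [38;2;4;2;10m[48;2;4;2;10m [38;2;4;2;10m[48;2;6;2;13m🬝[38;2;5;2;12m[48;2;32;7;57m🬝[38;2;7;2;16m[48;2;236;169;51m🬎[38;2;18;4;34m[48;2;253;224;39m🬆[38;2;79;19;67m[48;2;254;247;48m🬡[38;2;253;225;39m[48;2;11;3;22m🬎[38;2;253;238;44m[48;2;15;4;28m🬂[38;2;48;11;84m[48;2;7;2;15m🬀[0m
[38;2;24;6;27m[48;2;253;218;37m🬝[38;2;54;14;39m[48;2;254;249;49m🬎[38;2;83;21;59m[48;2;245;208;50m🬂[38;2;253;231;42m[48;2;21;5;38m🬎[38;2;254;248;49m[48;2;13;3;25m🬂[38;2;179;46;81m[48;2;9;2;18m🬀[38;2;10;3;20m[48;2;4;2;10m🬀[38;2;5;2;11m[48;2;4;2;10m🬀[38;2;4;2;10m[48;2;4;2;10m [38;2;4;2;10m[48;2;4;2;10m [0m
[38;2;254;248;49m[48;2;36;9;34m🬂[38;2;253;222;38m[48;2;13;3;25m🬀[38;2;15;4;29m[48;2;4;2;11m🬀[38;2;5;2;12m[48;2;4;2;10m🬀[38;2;4;2;10m[48;2;4;2;10m [38;2;4;2;10m[48;2;4;2;10m [38;2;4;2;10m[48;2;4;2;10m [38;2;4;2;10m[48;2;4;2;10m [38;2;4;2;10m[48;2;4;2;10m [38;2;4;2;10m[48;2;4;2;10m [0m
[38;2;4;2;10m[48;2;4;2;10m [38;2;4;2;10m[48;2;4;2;10m [38;2;4;2;10m[48;2;4;2;10m [38;2;4;2;10m[48;2;4;2;10m [38;2;4;2;10m[48;2;4;2;10m [38;2;4;2;10m[48;2;4;2;10m [38;2;4;2;10m[48;2;4;2;10m [38;2;4;2;10m[48;2;4;2;10m [38;2;4;2;10m[48;2;4;2;10m [38;2;4;2;10m[48;2;4;2;10m [0m
</frame>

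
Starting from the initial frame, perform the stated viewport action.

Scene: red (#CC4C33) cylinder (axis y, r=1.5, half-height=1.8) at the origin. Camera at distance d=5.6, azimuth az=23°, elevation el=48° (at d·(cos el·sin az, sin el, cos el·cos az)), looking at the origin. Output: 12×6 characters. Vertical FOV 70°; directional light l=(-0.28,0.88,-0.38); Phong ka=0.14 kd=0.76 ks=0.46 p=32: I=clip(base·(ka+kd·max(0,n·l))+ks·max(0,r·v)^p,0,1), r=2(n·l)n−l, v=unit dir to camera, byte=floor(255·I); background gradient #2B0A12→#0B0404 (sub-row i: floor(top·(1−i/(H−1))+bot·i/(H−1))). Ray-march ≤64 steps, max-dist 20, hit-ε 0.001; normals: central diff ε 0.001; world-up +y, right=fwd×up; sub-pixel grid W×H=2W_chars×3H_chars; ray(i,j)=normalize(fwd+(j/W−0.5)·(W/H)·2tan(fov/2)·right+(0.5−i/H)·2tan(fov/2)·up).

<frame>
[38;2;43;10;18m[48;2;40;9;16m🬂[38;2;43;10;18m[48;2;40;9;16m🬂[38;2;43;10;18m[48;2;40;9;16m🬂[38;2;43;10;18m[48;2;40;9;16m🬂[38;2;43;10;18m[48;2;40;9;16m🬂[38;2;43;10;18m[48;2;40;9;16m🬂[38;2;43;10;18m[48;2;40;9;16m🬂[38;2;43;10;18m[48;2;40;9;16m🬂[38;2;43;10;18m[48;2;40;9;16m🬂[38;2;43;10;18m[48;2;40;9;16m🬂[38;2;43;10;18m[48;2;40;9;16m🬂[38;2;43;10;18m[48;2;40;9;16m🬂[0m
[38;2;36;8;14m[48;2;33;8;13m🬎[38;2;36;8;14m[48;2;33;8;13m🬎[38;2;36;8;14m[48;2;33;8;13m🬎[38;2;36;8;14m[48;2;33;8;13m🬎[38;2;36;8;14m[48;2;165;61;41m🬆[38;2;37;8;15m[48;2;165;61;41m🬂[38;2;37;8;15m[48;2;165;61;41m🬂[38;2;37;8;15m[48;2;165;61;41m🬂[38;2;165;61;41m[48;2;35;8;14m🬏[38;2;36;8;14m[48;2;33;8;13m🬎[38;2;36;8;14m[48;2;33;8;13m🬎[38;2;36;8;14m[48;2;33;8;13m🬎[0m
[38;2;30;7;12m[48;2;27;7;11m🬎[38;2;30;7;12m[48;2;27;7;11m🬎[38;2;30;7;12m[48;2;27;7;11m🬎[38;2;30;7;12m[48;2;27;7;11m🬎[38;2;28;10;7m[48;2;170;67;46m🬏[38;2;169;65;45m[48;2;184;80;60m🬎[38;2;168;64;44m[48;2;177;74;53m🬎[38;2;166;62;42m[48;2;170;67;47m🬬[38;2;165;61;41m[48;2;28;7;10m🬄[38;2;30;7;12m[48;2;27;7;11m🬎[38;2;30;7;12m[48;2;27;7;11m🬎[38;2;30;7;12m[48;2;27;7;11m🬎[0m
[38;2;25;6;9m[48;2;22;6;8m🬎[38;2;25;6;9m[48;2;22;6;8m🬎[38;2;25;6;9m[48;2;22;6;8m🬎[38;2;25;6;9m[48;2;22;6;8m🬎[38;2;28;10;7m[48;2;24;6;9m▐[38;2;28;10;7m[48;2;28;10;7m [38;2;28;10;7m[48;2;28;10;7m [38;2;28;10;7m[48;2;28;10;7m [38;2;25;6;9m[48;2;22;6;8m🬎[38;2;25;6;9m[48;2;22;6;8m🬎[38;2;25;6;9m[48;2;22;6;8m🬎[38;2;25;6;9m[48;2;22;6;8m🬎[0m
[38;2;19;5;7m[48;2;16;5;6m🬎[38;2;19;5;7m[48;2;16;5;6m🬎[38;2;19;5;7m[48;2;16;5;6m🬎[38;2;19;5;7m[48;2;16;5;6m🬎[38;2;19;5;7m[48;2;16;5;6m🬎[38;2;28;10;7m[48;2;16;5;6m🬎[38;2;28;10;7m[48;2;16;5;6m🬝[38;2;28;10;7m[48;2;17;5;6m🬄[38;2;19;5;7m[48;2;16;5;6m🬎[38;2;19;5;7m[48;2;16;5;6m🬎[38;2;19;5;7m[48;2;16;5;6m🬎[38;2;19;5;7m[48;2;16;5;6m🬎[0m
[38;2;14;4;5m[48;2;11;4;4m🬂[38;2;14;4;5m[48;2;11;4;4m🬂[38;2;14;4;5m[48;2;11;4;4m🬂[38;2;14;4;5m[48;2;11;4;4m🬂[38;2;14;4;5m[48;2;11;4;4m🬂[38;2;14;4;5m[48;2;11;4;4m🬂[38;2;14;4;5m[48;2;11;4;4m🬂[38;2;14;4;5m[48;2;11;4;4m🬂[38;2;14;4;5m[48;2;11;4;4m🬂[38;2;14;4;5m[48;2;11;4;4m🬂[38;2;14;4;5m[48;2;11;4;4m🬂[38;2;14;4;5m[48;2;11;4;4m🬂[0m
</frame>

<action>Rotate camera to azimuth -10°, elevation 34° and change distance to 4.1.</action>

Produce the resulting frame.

<frame>
[38;2;43;10;18m[48;2;40;9;16m🬂[38;2;43;10;18m[48;2;40;9;16m🬂[38;2;43;10;18m[48;2;40;9;16m🬂[38;2;43;10;18m[48;2;40;9;16m🬂[38;2;43;10;18m[48;2;40;9;16m🬂[38;2;43;10;18m[48;2;40;9;16m🬂[38;2;43;10;18m[48;2;40;9;16m🬂[38;2;43;10;18m[48;2;40;9;16m🬂[38;2;43;10;18m[48;2;40;9;16m🬂[38;2;43;10;18m[48;2;40;9;16m🬂[38;2;43;10;18m[48;2;40;9;16m🬂[38;2;43;10;18m[48;2;40;9;16m🬂[0m
[38;2;36;8;14m[48;2;33;8;13m🬎[38;2;36;8;14m[48;2;33;8;13m🬎[38;2;36;8;14m[48;2;33;8;13m🬎[38;2;164;61;41m[48;2;30;10;7m🬊[38;2;164;61;41m[48;2;28;10;7m🬎[38;2;164;61;41m[48;2;28;10;7m🬎[38;2;164;61;41m[48;2;28;10;7m🬎[38;2;164;61;41m[48;2;28;10;7m🬎[38;2;164;61;41m[48;2;28;10;7m🬎[38;2;164;61;41m[48;2;32;8;11m🬀[38;2;36;8;14m[48;2;33;8;13m🬎[38;2;36;8;14m[48;2;33;8;13m🬎[0m
[38;2;30;7;12m[48;2;27;7;11m🬎[38;2;30;7;12m[48;2;27;7;11m🬎[38;2;30;7;12m[48;2;27;7;11m🬎[38;2;44;16;11m[48;2;28;8;8m🬀[38;2;28;10;7m[48;2;28;10;7m [38;2;28;10;7m[48;2;28;10;7m [38;2;28;10;7m[48;2;28;10;7m [38;2;28;10;7m[48;2;28;10;7m [38;2;28;10;7m[48;2;28;10;7m [38;2;28;10;7m[48;2;28;7;11m🬀[38;2;30;7;12m[48;2;27;7;11m🬎[38;2;30;7;12m[48;2;27;7;11m🬎[0m
[38;2;25;6;9m[48;2;22;6;8m🬎[38;2;25;6;9m[48;2;22;6;8m🬎[38;2;25;6;9m[48;2;22;6;8m🬎[38;2;35;13;8m[48;2;23;6;8m🬁[38;2;28;10;7m[48;2;28;10;7m [38;2;28;10;7m[48;2;28;10;7m [38;2;28;10;7m[48;2;28;10;7m [38;2;28;10;7m[48;2;28;10;7m [38;2;28;10;7m[48;2;23;6;8m🬕[38;2;25;6;9m[48;2;22;6;8m🬎[38;2;25;6;9m[48;2;22;6;8m🬎[38;2;25;6;9m[48;2;22;6;8m🬎[0m
[38;2;19;5;7m[48;2;16;5;6m🬎[38;2;19;5;7m[48;2;16;5;6m🬎[38;2;19;5;7m[48;2;16;5;6m🬎[38;2;19;5;7m[48;2;16;5;6m🬎[38;2;29;10;7m[48;2;16;5;6m🬬[38;2;28;10;7m[48;2;28;10;7m [38;2;28;10;7m[48;2;28;10;7m [38;2;28;10;7m[48;2;28;10;7m [38;2;28;10;7m[48;2;17;5;6m🬄[38;2;19;5;7m[48;2;16;5;6m🬎[38;2;19;5;7m[48;2;16;5;6m🬎[38;2;19;5;7m[48;2;16;5;6m🬎[0m
[38;2;14;4;5m[48;2;11;4;4m🬂[38;2;14;4;5m[48;2;11;4;4m🬂[38;2;14;4;5m[48;2;11;4;4m🬂[38;2;14;4;5m[48;2;11;4;4m🬂[38;2;28;10;7m[48;2;12;4;4m🬁[38;2;28;10;7m[48;2;11;4;4m🬎[38;2;28;10;7m[48;2;11;4;4m🬎[38;2;28;10;7m[48;2;11;4;4m🬆[38;2;14;4;5m[48;2;11;4;4m🬂[38;2;14;4;5m[48;2;11;4;4m🬂[38;2;14;4;5m[48;2;11;4;4m🬂[38;2;14;4;5m[48;2;11;4;4m🬂[0m
</frame>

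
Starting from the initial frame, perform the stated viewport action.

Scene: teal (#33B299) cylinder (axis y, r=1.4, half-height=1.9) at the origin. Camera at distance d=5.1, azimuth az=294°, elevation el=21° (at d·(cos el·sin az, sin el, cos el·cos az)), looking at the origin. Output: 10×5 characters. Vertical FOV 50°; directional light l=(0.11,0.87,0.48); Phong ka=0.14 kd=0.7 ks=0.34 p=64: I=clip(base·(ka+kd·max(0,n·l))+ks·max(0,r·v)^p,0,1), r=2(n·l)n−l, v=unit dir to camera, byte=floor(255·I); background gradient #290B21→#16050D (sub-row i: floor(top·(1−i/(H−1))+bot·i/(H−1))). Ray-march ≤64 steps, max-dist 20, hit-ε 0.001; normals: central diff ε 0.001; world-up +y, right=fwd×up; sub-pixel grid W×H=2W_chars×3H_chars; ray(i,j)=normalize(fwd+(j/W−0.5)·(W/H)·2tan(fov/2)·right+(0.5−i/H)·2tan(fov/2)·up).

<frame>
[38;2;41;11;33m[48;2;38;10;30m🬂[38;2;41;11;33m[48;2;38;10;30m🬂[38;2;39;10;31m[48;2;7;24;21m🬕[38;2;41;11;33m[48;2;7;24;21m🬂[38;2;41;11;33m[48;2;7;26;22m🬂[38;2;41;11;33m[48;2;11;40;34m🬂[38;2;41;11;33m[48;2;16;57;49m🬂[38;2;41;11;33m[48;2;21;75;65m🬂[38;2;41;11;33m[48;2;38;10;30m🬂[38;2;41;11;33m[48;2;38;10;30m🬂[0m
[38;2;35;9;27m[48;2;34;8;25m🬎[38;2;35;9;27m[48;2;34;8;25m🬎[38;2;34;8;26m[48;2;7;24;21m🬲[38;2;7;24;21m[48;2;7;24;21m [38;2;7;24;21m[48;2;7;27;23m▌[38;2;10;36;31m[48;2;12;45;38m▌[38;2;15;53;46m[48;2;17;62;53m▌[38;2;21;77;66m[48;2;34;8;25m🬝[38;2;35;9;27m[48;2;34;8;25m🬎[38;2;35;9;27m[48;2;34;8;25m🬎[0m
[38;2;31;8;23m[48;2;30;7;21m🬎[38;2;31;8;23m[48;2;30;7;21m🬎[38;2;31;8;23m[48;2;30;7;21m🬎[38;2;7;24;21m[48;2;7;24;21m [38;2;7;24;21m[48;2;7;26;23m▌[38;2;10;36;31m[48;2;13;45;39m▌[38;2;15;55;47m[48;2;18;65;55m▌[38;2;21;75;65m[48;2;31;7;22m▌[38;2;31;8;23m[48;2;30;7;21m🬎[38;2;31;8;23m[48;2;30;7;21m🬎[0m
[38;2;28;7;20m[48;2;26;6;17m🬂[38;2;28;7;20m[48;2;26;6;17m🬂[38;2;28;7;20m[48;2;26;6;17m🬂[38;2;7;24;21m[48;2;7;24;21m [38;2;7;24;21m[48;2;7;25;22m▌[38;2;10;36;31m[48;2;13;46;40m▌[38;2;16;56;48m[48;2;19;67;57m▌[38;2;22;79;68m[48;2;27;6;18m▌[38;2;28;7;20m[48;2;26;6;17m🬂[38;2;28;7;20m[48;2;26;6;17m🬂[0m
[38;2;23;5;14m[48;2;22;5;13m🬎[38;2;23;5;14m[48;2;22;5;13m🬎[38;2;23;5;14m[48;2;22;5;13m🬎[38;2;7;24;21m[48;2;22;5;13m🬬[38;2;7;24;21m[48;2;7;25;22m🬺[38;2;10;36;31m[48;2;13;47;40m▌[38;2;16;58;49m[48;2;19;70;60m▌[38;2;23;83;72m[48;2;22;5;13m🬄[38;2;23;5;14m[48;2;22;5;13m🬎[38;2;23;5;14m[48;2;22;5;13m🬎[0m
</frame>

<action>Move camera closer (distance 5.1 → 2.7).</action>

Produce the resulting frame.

<frame>
[38;2;7;24;21m[48;2;7;24;21m [38;2;7;24;21m[48;2;7;24;21m [38;2;7;24;21m[48;2;7;24;21m [38;2;8;27;24m[48;2;7;24;21m▐[38;2;9;33;29m[48;2;8;30;26m▐[38;2;10;36;31m[48;2;11;39;33m▌[38;2;12;42;36m[48;2;12;44;38m▌[38;2;13;47;40m[48;2;14;50;43m▌[38;2;15;53;45m[48;2;16;56;48m▌[38;2;17;59;51m[48;2;18;63;54m▌[0m
[38;2;7;24;21m[48;2;7;24;21m [38;2;7;24;21m[48;2;7;24;21m [38;2;7;24;21m[48;2;7;24;21m [38;2;7;24;21m[48;2;7;27;23m▌[38;2;8;30;26m[48;2;9;33;28m▌[38;2;10;36;31m[48;2;11;39;34m▌[38;2;12;42;36m[48;2;13;45;39m▌[38;2;13;48;41m[48;2;14;51;44m▌[38;2;15;54;46m[48;2;16;58;49m▌[38;2;17;61;53m[48;2;18;66;57m▌[0m
[38;2;7;24;21m[48;2;30;7;21m🬬[38;2;7;24;21m[48;2;7;24;21m [38;2;7;24;21m[48;2;7;24;21m [38;2;7;24;21m[48;2;7;26;22m▌[38;2;9;33;28m[48;2;8;30;25m▐[38;2;10;36;31m[48;2;11;39;34m▌[38;2;12;42;36m[48;2;13;46;39m▌[38;2;14;49;42m[48;2;15;52;45m▌[38;2;16;56;48m[48;2;17;60;51m▌[38;2;18;64;55m[48;2;19;69;59m▌[0m
[38;2;7;24;21m[48;2;27;6;18m▐[38;2;7;24;21m[48;2;7;24;21m [38;2;7;24;21m[48;2;7;24;21m [38;2;7;24;21m[48;2;7;25;22m▌[38;2;8;29;25m[48;2;9;33;28m▌[38;2;10;36;31m[48;2;11;40;34m▌[38;2;12;43;37m[48;2;13;46;40m▌[38;2;14;50;43m[48;2;15;53;46m▌[38;2;16;57;49m[48;2;17;62;53m▌[38;2;19;67;58m[48;2;21;74;64m▌[0m
[38;2;23;5;14m[48;2;22;5;13m🬎[38;2;7;24;21m[48;2;7;24;21m [38;2;7;24;21m[48;2;7;24;21m [38;2;7;24;21m[48;2;7;25;21m🬲[38;2;9;32;28m[48;2;8;28;24m▐[38;2;10;36;31m[48;2;11;40;34m▌[38;2;12;43;37m[48;2;13;47;40m▌[38;2;14;51;44m[48;2;15;55;47m▌[38;2;17;60;51m[48;2;18;65;56m▌[38;2;20;71;61m[48;2;23;5;14m▌[0m
</frame>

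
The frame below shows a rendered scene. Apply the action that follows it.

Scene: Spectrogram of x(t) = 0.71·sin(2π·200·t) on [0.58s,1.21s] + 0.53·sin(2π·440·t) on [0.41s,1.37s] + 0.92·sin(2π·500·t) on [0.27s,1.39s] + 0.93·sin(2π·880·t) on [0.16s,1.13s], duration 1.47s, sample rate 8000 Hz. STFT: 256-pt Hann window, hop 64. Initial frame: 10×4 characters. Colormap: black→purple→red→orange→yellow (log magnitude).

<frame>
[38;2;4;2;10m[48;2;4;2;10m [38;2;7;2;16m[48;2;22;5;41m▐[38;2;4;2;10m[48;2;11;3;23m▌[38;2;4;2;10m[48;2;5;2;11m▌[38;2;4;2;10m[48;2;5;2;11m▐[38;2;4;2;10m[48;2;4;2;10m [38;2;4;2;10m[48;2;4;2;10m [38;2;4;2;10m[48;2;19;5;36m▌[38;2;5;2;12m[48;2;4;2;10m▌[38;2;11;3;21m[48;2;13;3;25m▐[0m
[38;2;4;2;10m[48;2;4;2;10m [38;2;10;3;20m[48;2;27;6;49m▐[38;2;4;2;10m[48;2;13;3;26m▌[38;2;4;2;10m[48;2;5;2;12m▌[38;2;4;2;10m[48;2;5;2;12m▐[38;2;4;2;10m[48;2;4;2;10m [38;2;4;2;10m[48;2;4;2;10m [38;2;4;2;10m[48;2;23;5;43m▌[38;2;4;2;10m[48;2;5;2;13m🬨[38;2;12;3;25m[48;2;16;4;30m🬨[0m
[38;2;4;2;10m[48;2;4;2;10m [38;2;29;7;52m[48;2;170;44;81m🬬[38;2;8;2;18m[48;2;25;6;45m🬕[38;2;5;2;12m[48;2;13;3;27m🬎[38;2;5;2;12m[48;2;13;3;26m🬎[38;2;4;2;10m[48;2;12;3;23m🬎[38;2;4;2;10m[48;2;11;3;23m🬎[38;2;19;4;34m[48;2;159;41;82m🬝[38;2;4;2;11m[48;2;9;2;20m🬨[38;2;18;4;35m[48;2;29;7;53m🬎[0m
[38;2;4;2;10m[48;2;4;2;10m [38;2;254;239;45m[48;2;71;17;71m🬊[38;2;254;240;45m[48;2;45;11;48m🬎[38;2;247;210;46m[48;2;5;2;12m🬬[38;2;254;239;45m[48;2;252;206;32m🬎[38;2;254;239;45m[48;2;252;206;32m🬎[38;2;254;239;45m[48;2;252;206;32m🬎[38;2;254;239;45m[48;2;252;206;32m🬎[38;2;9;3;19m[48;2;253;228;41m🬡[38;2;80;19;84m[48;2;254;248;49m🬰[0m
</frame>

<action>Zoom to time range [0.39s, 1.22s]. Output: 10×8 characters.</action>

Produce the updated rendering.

<frame>
[38;2;11;3;21m[48;2;4;2;10m▌[38;2;4;2;10m[48;2;4;2;10m [38;2;5;2;12m[48;2;4;2;10m▌[38;2;4;2;10m[48;2;4;2;10m [38;2;4;2;10m[48;2;4;2;10m [38;2;4;2;10m[48;2;4;2;10m [38;2;4;2;10m[48;2;4;2;10m [38;2;4;2;10m[48;2;4;2;10m [38;2;4;2;10m[48;2;4;2;10m [38;2;4;2;10m[48;2;17;4;32m▐[0m
[38;2;11;3;22m[48;2;4;2;10m▌[38;2;4;2;10m[48;2;4;2;10m [38;2;5;2;12m[48;2;4;2;10m▌[38;2;4;2;10m[48;2;4;2;10m [38;2;4;2;10m[48;2;4;2;10m [38;2;4;2;10m[48;2;4;2;10m [38;2;4;2;10m[48;2;4;2;10m [38;2;4;2;10m[48;2;4;2;10m [38;2;4;2;10m[48;2;4;2;10m [38;2;4;2;10m[48;2;18;4;34m▐[0m
[38;2;4;2;10m[48;2;11;3;23m▐[38;2;4;2;10m[48;2;4;2;10m [38;2;5;2;12m[48;2;4;2;10m▌[38;2;4;2;10m[48;2;4;2;10m [38;2;4;2;10m[48;2;4;2;10m [38;2;4;2;10m[48;2;4;2;10m [38;2;4;2;10m[48;2;4;2;10m [38;2;4;2;10m[48;2;4;2;10m [38;2;4;2;10m[48;2;4;2;10m [38;2;4;2;10m[48;2;20;5;36m▐[0m
[38;2;4;2;10m[48;2;13;3;25m▐[38;2;4;2;10m[48;2;4;2;10m [38;2;4;2;10m[48;2;5;2;13m▐[38;2;4;2;10m[48;2;4;2;10m [38;2;4;2;10m[48;2;4;2;10m [38;2;4;2;10m[48;2;4;2;10m [38;2;4;2;10m[48;2;4;2;10m [38;2;4;2;10m[48;2;4;2;10m [38;2;4;2;10m[48;2;4;2;10m [38;2;4;2;10m[48;2;23;5;42m▐[0m
[38;2;4;2;10m[48;2;15;4;29m▐[38;2;4;2;10m[48;2;4;2;10m [38;2;4;2;10m[48;2;6;2;15m▐[38;2;4;2;10m[48;2;4;2;10m [38;2;4;2;10m[48;2;4;2;10m [38;2;4;2;10m[48;2;4;2;10m [38;2;4;2;10m[48;2;4;2;10m [38;2;4;2;10m[48;2;4;2;10m [38;2;4;2;10m[48;2;4;2;10m [38;2;4;2;10m[48;2;30;7;53m▐[0m
[38;2;6;2;14m[48;2;22;5;40m▐[38;2;4;2;10m[48;2;11;3;23m🬎[38;2;5;2;12m[48;2;11;3;23m🬊[38;2;4;2;10m[48;2;11;3;23m🬎[38;2;4;2;10m[48;2;12;3;23m🬎[38;2;4;2;10m[48;2;11;3;23m🬎[38;2;4;2;10m[48;2;11;3;23m🬎[38;2;4;2;10m[48;2;11;3;23m🬎[38;2;4;2;10m[48;2;11;3;23m🬎[38;2;20;5;37m[48;2;141;36;83m🬬[0m
[38;2;44;10;78m[48;2;254;242;47m🬋[38;2;38;9;67m[48;2;254;241;46m🬋[38;2;38;9;68m[48;2;254;241;46m🬋[38;2;38;9;67m[48;2;254;240;46m🬋[38;2;38;9;67m[48;2;254;241;46m🬋[38;2;38;9;67m[48;2;254;240;46m🬋[38;2;38;9;67m[48;2;254;241;46m🬋[38;2;38;9;67m[48;2;254;241;46m🬋[38;2;38;9;67m[48;2;254;240;46m🬋[38;2;4;2;10m[48;2;243;199;50m🬉[0m
[38;2;252;212;34m[48;2;30;7;44m🬂[38;2;253;220;37m[48;2;4;2;11m🬂[38;2;252;213;34m[48;2;227;107;40m🬎[38;2;252;210;33m[48;2;216;84;57m🬎[38;2;252;215;35m[48;2;216;84;57m🬎[38;2;252;209;33m[48;2;216;84;57m🬎[38;2;252;214;34m[48;2;216;84;57m🬎[38;2;252;214;34m[48;2;216;84;57m🬎[38;2;252;210;33m[48;2;216;84;57m🬎[38;2;252;216;35m[48;2;217;87;55m🬎[0m
</frame>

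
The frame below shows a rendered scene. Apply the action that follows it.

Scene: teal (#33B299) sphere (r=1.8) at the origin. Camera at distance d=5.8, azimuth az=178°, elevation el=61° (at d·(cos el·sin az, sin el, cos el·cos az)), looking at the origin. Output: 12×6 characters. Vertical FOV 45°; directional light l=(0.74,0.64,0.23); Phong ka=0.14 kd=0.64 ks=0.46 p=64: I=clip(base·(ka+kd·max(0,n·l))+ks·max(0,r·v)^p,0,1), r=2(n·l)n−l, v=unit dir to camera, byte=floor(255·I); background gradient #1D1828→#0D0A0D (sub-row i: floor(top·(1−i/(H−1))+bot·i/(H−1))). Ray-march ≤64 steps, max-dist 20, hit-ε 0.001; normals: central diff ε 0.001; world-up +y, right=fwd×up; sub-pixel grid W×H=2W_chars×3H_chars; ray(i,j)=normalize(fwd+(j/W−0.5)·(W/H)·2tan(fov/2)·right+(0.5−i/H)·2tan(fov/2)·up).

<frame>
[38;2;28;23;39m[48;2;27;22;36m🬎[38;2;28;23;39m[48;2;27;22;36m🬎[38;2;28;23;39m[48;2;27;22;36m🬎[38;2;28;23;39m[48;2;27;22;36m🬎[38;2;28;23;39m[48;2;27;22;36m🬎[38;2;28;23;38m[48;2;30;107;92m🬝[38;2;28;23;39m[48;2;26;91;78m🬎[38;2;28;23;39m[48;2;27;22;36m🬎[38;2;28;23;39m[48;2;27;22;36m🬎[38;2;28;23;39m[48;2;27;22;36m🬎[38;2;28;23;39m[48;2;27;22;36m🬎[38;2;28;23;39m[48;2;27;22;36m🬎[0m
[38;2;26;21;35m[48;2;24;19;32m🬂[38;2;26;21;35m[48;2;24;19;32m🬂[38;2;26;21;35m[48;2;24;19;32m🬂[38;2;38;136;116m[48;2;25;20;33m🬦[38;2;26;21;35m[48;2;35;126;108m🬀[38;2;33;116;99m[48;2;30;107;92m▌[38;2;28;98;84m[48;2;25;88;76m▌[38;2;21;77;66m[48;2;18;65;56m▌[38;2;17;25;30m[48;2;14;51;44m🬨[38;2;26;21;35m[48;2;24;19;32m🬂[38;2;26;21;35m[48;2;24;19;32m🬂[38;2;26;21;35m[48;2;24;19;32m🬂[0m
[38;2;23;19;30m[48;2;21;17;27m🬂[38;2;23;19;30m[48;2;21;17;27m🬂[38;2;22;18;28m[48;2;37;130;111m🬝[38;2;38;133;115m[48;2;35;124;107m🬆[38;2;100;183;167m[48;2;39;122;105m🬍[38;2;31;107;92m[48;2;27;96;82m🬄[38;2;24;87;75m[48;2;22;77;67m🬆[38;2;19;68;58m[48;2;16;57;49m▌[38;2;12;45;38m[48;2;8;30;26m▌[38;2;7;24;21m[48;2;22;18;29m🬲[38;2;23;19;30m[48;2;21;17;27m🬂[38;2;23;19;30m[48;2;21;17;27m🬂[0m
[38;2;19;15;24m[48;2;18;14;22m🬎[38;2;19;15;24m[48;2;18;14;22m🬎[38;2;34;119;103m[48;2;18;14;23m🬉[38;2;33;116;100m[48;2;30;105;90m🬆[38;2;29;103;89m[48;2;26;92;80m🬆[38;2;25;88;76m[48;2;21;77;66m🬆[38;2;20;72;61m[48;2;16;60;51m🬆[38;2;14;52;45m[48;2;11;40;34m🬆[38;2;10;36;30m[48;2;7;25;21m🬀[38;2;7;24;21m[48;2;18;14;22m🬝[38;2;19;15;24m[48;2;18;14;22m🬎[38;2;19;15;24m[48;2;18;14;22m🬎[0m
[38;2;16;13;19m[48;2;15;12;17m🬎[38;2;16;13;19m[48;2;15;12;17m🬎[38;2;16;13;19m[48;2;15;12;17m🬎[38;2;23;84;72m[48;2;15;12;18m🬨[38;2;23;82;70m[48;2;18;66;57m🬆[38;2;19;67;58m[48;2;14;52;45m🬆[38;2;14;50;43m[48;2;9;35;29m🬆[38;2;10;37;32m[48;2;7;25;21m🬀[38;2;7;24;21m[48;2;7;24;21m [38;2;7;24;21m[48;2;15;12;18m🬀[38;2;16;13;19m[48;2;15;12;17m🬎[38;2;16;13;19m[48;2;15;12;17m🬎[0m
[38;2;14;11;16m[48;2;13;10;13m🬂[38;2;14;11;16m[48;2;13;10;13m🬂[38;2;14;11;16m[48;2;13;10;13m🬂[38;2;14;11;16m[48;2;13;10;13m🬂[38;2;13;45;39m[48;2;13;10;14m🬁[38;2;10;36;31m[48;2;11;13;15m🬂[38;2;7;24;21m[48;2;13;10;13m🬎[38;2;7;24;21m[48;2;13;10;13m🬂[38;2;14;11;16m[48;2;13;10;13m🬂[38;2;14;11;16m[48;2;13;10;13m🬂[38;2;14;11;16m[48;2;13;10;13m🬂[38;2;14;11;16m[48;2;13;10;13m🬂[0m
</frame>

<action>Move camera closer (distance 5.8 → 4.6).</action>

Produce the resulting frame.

<frame>
[38;2;28;23;39m[48;2;27;22;36m🬎[38;2;28;23;39m[48;2;27;22;36m🬎[38;2;28;23;39m[48;2;27;22;36m🬎[38;2;28;23;39m[48;2;37;132;114m🬎[38;2;29;24;40m[48;2;34;122;105m🬂[38;2;32;113;97m[48;2;30;107;91m▌[38;2;26;92;79m[48;2;28;100;85m▐[38;2;29;24;40m[48;2;22;80;69m🬁[38;2;28;23;39m[48;2;17;62;54m🬊[38;2;28;23;38m[48;2;10;36;31m🬬[38;2;28;23;39m[48;2;27;22;36m🬎[38;2;28;23;39m[48;2;27;22;36m🬎[0m
[38;2;26;21;35m[48;2;24;19;32m🬂[38;2;26;21;35m[48;2;24;19;32m🬂[38;2;38;135;116m[48;2;25;20;34m🬷[38;2;36;128;109m[48;2;56;142;125m🬝[38;2;34;116;100m[48;2;82;164;148m🬬[38;2;29;105;90m[48;2;27;98;84m🬕[38;2;26;94;80m[48;2;24;87;75m▌[38;2;22;80;69m[48;2;20;73;63m▌[38;2;18;65;55m[48;2;15;55;48m▌[38;2;12;44;38m[48;2;8;29;25m▌[38;2;25;20;33m[48;2;7;24;21m🬬[38;2;26;21;35m[48;2;24;19;32m🬂[0m
[38;2;23;19;30m[48;2;21;17;27m🬂[38;2;37;131;112m[48;2;22;18;28m🬦[38;2;37;130;111m[48;2;34;123;105m🬆[38;2;152;236;219m[48;2;47;130;113m🬁[38;2;138;217;202m[48;2;36;110;95m🬀[38;2;27;96;83m[48;2;25;90;77m🬆[38;2;24;86;73m[48;2;22;78;67m🬄[38;2;19;70;60m[48;2;17;63;53m🬕[38;2;16;56;49m[48;2;13;48;41m▌[38;2;11;39;33m[48;2;7;28;23m▌[38;2;7;24;21m[48;2;23;19;30m🬺[38;2;23;19;30m[48;2;21;17;27m🬂[0m
[38;2;19;15;24m[48;2;18;14;22m🬎[38;2;33;118;101m[48;2;19;15;23m▐[38;2;33;117;100m[48;2;30;109;93m🬆[38;2;30;107;92m[48;2;28;99;85m🬆[38;2;27;96;83m[48;2;25;89;76m🬆[38;2;24;85;73m[48;2;22;77;67m🬆[38;2;20;73;63m[48;2;18;65;56m🬆[38;2;17;60;51m[48;2;14;52;44m🬆[38;2;12;45;38m[48;2;10;36;31m🬆[38;2;9;32;27m[48;2;7;24;21m🬀[38;2;7;24;21m[48;2;7;24;21m [38;2;19;15;24m[48;2;18;14;22m🬎[0m
[38;2;16;13;19m[48;2;15;12;17m🬎[38;2;16;13;19m[48;2;15;12;17m🬎[38;2;27;96;83m[48;2;15;12;17m🬬[38;2;26;92;79m[48;2;23;83;71m🬆[38;2;23;82;70m[48;2;20;73;63m🬆[38;2;20;71;61m[48;2;17;62;53m🬆[38;2;16;59;51m[48;2;14;50;42m🬆[38;2;12;46;39m[48;2;9;35;30m🬆[38;2;10;35;30m[48;2;7;25;22m🬀[38;2;7;24;21m[48;2;7;24;21m [38;2;7;24;21m[48;2;15;12;18m🬄[38;2;16;13;19m[48;2;15;12;17m🬎[0m
[38;2;14;11;16m[48;2;13;10;13m🬂[38;2;14;11;16m[48;2;13;10;13m🬂[38;2;21;74;63m[48;2;13;10;14m🬁[38;2;19;67;58m[48;2;13;10;13m🬎[38;2;18;63;54m[48;2;13;48;41m🬆[38;2;14;52;45m[48;2;10;38;32m🬆[38;2;11;40;34m[48;2;7;26;23m🬆[38;2;9;31;27m[48;2;7;24;21m🬀[38;2;7;24;21m[48;2;13;10;13m🬝[38;2;7;24;21m[48;2;13;10;13m🬆[38;2;14;11;16m[48;2;13;10;13m🬂[38;2;14;11;16m[48;2;13;10;13m🬂[0m
</frame>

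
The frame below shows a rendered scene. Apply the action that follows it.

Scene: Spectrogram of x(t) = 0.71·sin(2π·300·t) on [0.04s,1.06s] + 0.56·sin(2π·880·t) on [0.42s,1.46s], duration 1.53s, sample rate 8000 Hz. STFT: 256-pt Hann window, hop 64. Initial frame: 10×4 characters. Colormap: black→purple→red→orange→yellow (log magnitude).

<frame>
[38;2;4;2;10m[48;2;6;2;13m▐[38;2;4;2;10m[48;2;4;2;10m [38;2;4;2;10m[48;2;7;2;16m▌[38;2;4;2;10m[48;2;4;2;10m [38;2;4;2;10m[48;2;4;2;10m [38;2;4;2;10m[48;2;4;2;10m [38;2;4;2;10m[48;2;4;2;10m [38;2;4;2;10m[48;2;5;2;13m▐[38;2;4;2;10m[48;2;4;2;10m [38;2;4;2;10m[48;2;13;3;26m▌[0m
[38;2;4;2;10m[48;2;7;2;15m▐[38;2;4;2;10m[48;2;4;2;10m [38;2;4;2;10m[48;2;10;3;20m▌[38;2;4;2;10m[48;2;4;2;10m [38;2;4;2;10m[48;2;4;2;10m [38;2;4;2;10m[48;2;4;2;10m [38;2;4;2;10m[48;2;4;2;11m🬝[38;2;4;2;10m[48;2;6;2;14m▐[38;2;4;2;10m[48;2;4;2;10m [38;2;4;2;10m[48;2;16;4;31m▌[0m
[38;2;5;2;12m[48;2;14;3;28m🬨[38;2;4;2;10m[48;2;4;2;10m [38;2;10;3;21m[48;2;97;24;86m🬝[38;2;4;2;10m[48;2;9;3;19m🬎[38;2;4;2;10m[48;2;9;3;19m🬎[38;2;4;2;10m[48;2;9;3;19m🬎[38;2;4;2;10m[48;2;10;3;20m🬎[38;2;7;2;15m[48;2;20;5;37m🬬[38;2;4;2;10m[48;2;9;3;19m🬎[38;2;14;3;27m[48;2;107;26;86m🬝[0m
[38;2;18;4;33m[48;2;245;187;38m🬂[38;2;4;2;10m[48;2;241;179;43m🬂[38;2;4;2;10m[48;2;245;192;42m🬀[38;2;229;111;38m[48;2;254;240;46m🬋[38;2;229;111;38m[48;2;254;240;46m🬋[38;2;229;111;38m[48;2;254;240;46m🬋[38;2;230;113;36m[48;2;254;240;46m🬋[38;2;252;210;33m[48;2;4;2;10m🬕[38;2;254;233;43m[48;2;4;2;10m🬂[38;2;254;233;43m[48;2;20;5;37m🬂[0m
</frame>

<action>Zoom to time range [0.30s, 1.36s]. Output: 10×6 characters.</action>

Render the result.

<frame>
[38;2;4;2;10m[48;2;4;2;10m [38;2;4;2;10m[48;2;8;2;16m▐[38;2;4;2;10m[48;2;4;2;10m [38;2;4;2;10m[48;2;4;2;10m [38;2;4;2;10m[48;2;4;2;10m [38;2;4;2;10m[48;2;4;2;10m [38;2;4;2;10m[48;2;4;2;10m [38;2;6;2;13m[48;2;4;2;10m▌[38;2;4;2;10m[48;2;4;2;10m [38;2;4;2;10m[48;2;4;2;10m [0m
[38;2;4;2;10m[48;2;4;2;10m [38;2;4;2;10m[48;2;8;3;18m▐[38;2;4;2;10m[48;2;4;2;10m [38;2;4;2;10m[48;2;4;2;10m [38;2;4;2;10m[48;2;4;2;10m [38;2;4;2;10m[48;2;4;2;10m [38;2;4;2;10m[48;2;4;2;10m [38;2;4;2;10m[48;2;6;2;13m▐[38;2;4;2;10m[48;2;4;2;10m [38;2;4;2;10m[48;2;4;2;10m [0m
[38;2;4;2;10m[48;2;4;2;10m [38;2;4;2;10m[48;2;11;3;23m▐[38;2;4;2;10m[48;2;4;2;10m [38;2;4;2;10m[48;2;4;2;10m [38;2;4;2;10m[48;2;4;2;10m [38;2;4;2;10m[48;2;4;2;10m [38;2;4;2;10m[48;2;4;2;10m [38;2;4;2;10m[48;2;7;2;15m▐[38;2;4;2;10m[48;2;4;2;10m [38;2;4;2;10m[48;2;4;2;10m [0m
[38;2;4;2;10m[48;2;4;2;10m [38;2;4;2;10m[48;2;21;5;40m▐[38;2;4;2;10m[48;2;4;2;10m [38;2;4;2;10m[48;2;4;2;10m [38;2;4;2;10m[48;2;4;2;10m [38;2;4;2;10m[48;2;4;2;10m [38;2;4;2;10m[48;2;4;2;10m [38;2;4;2;10m[48;2;10;3;20m▐[38;2;4;2;10m[48;2;4;2;10m [38;2;4;2;10m[48;2;4;2;10m [0m
[38;2;4;2;10m[48;2;4;2;10m [38;2;25;6;46m[48;2;252;210;33m🬂[38;2;4;2;11m[48;2;252;210;33m🬂[38;2;4;2;11m[48;2;252;210;33m🬂[38;2;4;2;11m[48;2;252;210;33m🬂[38;2;4;2;11m[48;2;252;210;33m🬂[38;2;4;2;11m[48;2;252;210;33m🬂[38;2;9;3;19m[48;2;252;210;33m🬂[38;2;4;2;11m[48;2;252;210;33m🬂[38;2;4;2;11m[48;2;252;210;33m🬂[0m
[38;2;22;5;41m[48;2;254;249;49m🬰[38;2;39;9;63m[48;2;254;249;49m🬰[38;2;22;5;41m[48;2;254;249;49m🬰[38;2;22;5;41m[48;2;254;249;49m🬰[38;2;22;5;41m[48;2;254;249;49m🬰[38;2;22;5;41m[48;2;254;249;49m🬰[38;2;22;5;41m[48;2;254;249;49m🬰[38;2;231;160;57m[48;2;24;6;29m🬓[38;2;4;2;11m[48;2;4;2;10m🬂[38;2;4;2;11m[48;2;4;2;10m🬂[0m
</frame>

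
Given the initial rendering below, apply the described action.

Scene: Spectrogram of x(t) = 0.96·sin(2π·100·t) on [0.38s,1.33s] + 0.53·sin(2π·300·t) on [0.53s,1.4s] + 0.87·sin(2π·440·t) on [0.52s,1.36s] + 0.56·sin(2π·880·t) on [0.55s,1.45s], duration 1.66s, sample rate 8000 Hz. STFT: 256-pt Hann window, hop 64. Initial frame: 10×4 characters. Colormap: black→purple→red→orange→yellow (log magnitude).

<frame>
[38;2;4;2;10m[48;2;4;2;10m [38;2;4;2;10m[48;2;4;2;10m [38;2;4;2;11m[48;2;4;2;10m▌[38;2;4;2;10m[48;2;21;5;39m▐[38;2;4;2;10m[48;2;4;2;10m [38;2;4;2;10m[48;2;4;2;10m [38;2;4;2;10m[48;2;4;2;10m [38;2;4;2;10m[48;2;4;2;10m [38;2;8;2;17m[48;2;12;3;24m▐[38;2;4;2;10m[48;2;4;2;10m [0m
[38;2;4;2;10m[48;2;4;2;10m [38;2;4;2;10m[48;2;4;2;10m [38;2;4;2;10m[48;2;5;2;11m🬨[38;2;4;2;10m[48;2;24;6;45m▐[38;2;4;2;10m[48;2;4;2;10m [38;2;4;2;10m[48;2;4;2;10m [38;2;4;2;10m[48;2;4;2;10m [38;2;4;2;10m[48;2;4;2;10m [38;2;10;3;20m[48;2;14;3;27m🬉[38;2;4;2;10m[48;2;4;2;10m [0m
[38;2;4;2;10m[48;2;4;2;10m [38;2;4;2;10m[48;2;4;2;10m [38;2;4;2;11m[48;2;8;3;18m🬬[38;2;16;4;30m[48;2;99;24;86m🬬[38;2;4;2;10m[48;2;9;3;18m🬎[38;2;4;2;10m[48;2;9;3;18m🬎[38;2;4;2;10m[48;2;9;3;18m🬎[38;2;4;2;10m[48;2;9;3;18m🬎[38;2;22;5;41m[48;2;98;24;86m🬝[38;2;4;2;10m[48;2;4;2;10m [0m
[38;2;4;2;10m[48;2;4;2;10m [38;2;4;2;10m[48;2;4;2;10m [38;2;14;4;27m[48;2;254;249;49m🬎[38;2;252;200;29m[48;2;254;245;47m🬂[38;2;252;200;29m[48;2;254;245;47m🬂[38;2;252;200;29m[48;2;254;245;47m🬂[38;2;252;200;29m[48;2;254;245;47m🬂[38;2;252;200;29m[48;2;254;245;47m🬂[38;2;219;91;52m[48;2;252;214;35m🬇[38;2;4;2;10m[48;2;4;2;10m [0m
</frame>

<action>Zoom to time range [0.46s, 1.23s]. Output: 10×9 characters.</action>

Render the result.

<frame>
[38;2;4;2;10m[48;2;19;5;35m▌[38;2;8;2;17m[48;2;4;2;10m▌[38;2;4;2;10m[48;2;4;2;10m [38;2;4;2;10m[48;2;4;2;10m [38;2;4;2;10m[48;2;4;2;10m [38;2;4;2;10m[48;2;4;2;10m [38;2;4;2;10m[48;2;4;2;10m [38;2;4;2;10m[48;2;4;2;10m [38;2;4;2;10m[48;2;4;2;10m [38;2;4;2;10m[48;2;4;2;10m [0m
[38;2;4;2;10m[48;2;19;5;36m▌[38;2;4;2;10m[48;2;8;2;17m▐[38;2;4;2;10m[48;2;4;2;10m [38;2;4;2;10m[48;2;4;2;10m [38;2;4;2;10m[48;2;4;2;10m [38;2;4;2;10m[48;2;4;2;10m [38;2;4;2;10m[48;2;4;2;10m [38;2;4;2;10m[48;2;4;2;10m [38;2;4;2;10m[48;2;4;2;10m [38;2;4;2;10m[48;2;4;2;10m [0m
[38;2;4;2;10m[48;2;20;5;38m▌[38;2;4;2;10m[48;2;9;3;18m▐[38;2;4;2;10m[48;2;4;2;10m [38;2;4;2;10m[48;2;4;2;10m [38;2;4;2;10m[48;2;4;2;10m [38;2;4;2;10m[48;2;4;2;10m [38;2;4;2;10m[48;2;4;2;10m [38;2;4;2;10m[48;2;4;2;10m [38;2;4;2;10m[48;2;4;2;10m [38;2;4;2;10m[48;2;4;2;10m [0m
[38;2;4;2;10m[48;2;22;5;40m▌[38;2;4;2;10m[48;2;10;3;21m▐[38;2;4;2;10m[48;2;4;2;10m [38;2;4;2;10m[48;2;4;2;10m [38;2;4;2;10m[48;2;4;2;10m [38;2;4;2;10m[48;2;4;2;10m [38;2;4;2;10m[48;2;4;2;10m [38;2;4;2;10m[48;2;4;2;10m [38;2;4;2;10m[48;2;4;2;10m [38;2;4;2;10m[48;2;4;2;10m [0m
[38;2;4;2;10m[48;2;25;6;45m▌[38;2;4;2;10m[48;2;13;3;26m▐[38;2;4;2;10m[48;2;4;2;10m [38;2;4;2;10m[48;2;4;2;10m [38;2;4;2;10m[48;2;4;2;10m [38;2;4;2;10m[48;2;4;2;10m [38;2;4;2;10m[48;2;4;2;10m [38;2;4;2;10m[48;2;4;2;10m [38;2;4;2;10m[48;2;4;2;10m [38;2;4;2;10m[48;2;4;2;10m [0m
[38;2;4;2;10m[48;2;30;7;53m▌[38;2;4;2;10m[48;2;21;5;39m▐[38;2;4;2;10m[48;2;4;2;10m [38;2;4;2;10m[48;2;4;2;10m [38;2;4;2;10m[48;2;4;2;10m [38;2;4;2;10m[48;2;4;2;10m [38;2;4;2;10m[48;2;4;2;10m [38;2;4;2;10m[48;2;4;2;10m [38;2;4;2;10m[48;2;4;2;10m [38;2;4;2;10m[48;2;4;2;10m [0m
[38;2;4;2;10m[48;2;40;9;71m▌[38;2;23;5;43m[48;2;250;157;12m🬎[38;2;4;2;11m[48;2;250;157;12m🬎[38;2;4;2;11m[48;2;250;157;12m🬎[38;2;4;2;11m[48;2;250;157;12m🬎[38;2;4;2;11m[48;2;250;157;12m🬎[38;2;4;2;11m[48;2;250;157;12m🬎[38;2;4;2;11m[48;2;250;157;12m🬎[38;2;4;2;11m[48;2;250;157;12m🬎[38;2;4;2;11m[48;2;250;157;12m🬎[0m
[38;2;38;10;40m[48;2;251;190;25m🬝[38;2;251;194;27m[48;2;42;10;51m🬰[38;2;251;194;27m[48;2;6;2;13m🬰[38;2;251;194;27m[48;2;6;2;14m🬰[38;2;251;194;27m[48;2;6;2;14m🬰[38;2;251;194;27m[48;2;6;2;14m🬰[38;2;251;194;27m[48;2;6;2;14m🬰[38;2;251;194;27m[48;2;6;2;13m🬰[38;2;251;194;27m[48;2;6;2;14m🬰[38;2;251;194;27m[48;2;6;2;14m🬰[0m
[38;2;54;13;49m[48;2;253;228;40m🬄[38;2;251;174;19m[48;2;254;245;47m🬋[38;2;251;174;19m[48;2;254;245;47m🬋[38;2;251;174;19m[48;2;254;245;47m🬋[38;2;251;174;19m[48;2;254;245;47m🬋[38;2;251;174;19m[48;2;254;245;47m🬋[38;2;251;174;19m[48;2;254;245;47m🬋[38;2;251;174;19m[48;2;254;245;47m🬋[38;2;251;174;19m[48;2;254;245;47m🬋[38;2;251;174;19m[48;2;254;245;47m🬋[0m
</frame>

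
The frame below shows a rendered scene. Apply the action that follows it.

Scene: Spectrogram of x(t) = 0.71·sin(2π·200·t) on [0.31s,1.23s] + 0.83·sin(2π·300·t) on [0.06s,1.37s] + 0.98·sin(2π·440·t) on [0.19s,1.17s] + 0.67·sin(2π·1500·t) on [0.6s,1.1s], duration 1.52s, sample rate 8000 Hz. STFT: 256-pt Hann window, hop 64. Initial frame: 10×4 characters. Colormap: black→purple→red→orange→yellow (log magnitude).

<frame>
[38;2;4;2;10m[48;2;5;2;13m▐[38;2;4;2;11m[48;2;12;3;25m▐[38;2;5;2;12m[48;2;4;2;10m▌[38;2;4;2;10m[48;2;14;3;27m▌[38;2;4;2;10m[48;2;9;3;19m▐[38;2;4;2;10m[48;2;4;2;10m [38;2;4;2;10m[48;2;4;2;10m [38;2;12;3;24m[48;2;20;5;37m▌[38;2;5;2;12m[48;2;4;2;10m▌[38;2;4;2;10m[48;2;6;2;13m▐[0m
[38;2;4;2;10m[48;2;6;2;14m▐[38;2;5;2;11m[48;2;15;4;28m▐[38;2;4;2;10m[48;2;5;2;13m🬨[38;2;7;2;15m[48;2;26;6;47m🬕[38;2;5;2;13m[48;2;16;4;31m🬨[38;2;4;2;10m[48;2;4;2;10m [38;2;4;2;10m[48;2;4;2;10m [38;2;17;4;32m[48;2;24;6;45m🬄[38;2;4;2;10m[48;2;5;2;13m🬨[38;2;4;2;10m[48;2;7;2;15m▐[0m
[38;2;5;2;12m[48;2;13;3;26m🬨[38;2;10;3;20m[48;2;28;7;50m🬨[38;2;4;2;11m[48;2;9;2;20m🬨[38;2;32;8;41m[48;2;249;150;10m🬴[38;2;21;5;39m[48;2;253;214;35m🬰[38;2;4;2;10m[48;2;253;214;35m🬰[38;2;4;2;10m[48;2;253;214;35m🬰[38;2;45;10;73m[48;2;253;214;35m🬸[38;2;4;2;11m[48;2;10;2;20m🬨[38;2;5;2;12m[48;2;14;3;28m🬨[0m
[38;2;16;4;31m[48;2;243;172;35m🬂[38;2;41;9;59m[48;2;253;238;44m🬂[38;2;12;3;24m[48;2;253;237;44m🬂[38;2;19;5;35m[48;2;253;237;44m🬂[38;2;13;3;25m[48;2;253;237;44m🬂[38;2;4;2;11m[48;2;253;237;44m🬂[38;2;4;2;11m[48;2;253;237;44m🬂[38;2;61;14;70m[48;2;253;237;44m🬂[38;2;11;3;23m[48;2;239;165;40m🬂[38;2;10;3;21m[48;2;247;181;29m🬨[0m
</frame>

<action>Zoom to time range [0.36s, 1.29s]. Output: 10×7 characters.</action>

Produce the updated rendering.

<frame>
[38;2;4;2;10m[48;2;4;2;10m [38;2;4;2;10m[48;2;4;2;10m [38;2;8;3;18m[48;2;13;3;25m▌[38;2;4;2;10m[48;2;4;2;10m [38;2;4;2;10m[48;2;4;2;10m [38;2;4;2;10m[48;2;4;2;10m [38;2;4;2;10m[48;2;4;2;10m [38;2;4;2;10m[48;2;4;2;10m [38;2;12;3;23m[48;2;20;5;37m▌[38;2;5;2;12m[48;2;16;4;30m▐[0m
[38;2;4;2;10m[48;2;4;2;10m [38;2;4;2;10m[48;2;4;2;10m [38;2;9;3;19m[48;2;15;4;28m▌[38;2;4;2;10m[48;2;4;2;10m [38;2;4;2;10m[48;2;4;2;10m [38;2;4;2;10m[48;2;4;2;10m [38;2;4;2;10m[48;2;4;2;10m [38;2;4;2;10m[48;2;4;2;10m [38;2;13;3;26m[48;2;20;5;38m▌[38;2;5;2;12m[48;2;16;4;31m▐[0m
[38;2;4;2;10m[48;2;4;2;10m [38;2;4;2;10m[48;2;4;2;10m [38;2;12;3;23m[48;2;19;4;36m▌[38;2;4;2;10m[48;2;4;2;10m [38;2;4;2;10m[48;2;4;2;10m [38;2;4;2;10m[48;2;4;2;10m [38;2;4;2;10m[48;2;4;2;10m [38;2;4;2;10m[48;2;4;2;10m [38;2;16;4;30m[48;2;22;5;40m🬄[38;2;5;2;12m[48;2;18;4;34m▐[0m
[38;2;4;2;10m[48;2;4;2;10m [38;2;4;2;10m[48;2;4;2;10m [38;2;24;5;45m[48;2;45;10;76m🬕[38;2;4;2;10m[48;2;4;2;10m [38;2;4;2;10m[48;2;4;2;10m [38;2;4;2;10m[48;2;4;2;10m [38;2;4;2;10m[48;2;4;2;10m [38;2;4;2;10m[48;2;4;2;10m [38;2;27;6;48m[48;2;48;11;84m🬬[38;2;6;2;14m[48;2;21;5;39m▐[0m
[38;2;4;2;10m[48;2;4;2;10m [38;2;4;2;10m[48;2;4;2;10m [38;2;251;186;23m[48;2;91;22;81m🬉[38;2;251;182;22m[48;2;4;2;10m🬎[38;2;251;182;22m[48;2;4;2;10m🬎[38;2;251;182;22m[48;2;4;2;10m🬎[38;2;251;182;22m[48;2;4;2;10m🬎[38;2;251;182;22m[48;2;4;2;10m🬎[38;2;41;9;67m[48;2;251;184;23m🬷[38;2;8;2;17m[48;2;28;6;50m▐[0m
[38;2;4;2;10m[48;2;7;2;15m🬎[38;2;4;2;10m[48;2;7;2;15m🬎[38;2;36;8;65m[48;2;22;5;41m🬉[38;2;4;2;10m[48;2;6;2;14m🬎[38;2;4;2;10m[48;2;7;2;15m🬎[38;2;4;2;10m[48;2;7;2;15m🬎[38;2;4;2;10m[48;2;7;2;15m🬎[38;2;4;2;10m[48;2;6;2;14m🬎[38;2;40;9;66m[48;2;142;36;83m🬝[38;2;22;5;41m[48;2;76;18;83m🬨[0m
[38;2;254;249;49m[48;2;253;218;37m🬂[38;2;254;249;49m[48;2;253;218;37m🬂[38;2;254;249;49m[48;2;253;218;37m🬂[38;2;254;249;49m[48;2;253;218;37m🬂[38;2;254;249;49m[48;2;253;218;37m🬂[38;2;254;249;49m[48;2;253;218;37m🬂[38;2;254;249;49m[48;2;253;218;37m🬂[38;2;254;249;49m[48;2;253;218;37m🬂[38;2;254;249;49m[48;2;253;218;36m🬂[38;2;43;10;76m[48;2;246;190;38m🬁[0m
</frame>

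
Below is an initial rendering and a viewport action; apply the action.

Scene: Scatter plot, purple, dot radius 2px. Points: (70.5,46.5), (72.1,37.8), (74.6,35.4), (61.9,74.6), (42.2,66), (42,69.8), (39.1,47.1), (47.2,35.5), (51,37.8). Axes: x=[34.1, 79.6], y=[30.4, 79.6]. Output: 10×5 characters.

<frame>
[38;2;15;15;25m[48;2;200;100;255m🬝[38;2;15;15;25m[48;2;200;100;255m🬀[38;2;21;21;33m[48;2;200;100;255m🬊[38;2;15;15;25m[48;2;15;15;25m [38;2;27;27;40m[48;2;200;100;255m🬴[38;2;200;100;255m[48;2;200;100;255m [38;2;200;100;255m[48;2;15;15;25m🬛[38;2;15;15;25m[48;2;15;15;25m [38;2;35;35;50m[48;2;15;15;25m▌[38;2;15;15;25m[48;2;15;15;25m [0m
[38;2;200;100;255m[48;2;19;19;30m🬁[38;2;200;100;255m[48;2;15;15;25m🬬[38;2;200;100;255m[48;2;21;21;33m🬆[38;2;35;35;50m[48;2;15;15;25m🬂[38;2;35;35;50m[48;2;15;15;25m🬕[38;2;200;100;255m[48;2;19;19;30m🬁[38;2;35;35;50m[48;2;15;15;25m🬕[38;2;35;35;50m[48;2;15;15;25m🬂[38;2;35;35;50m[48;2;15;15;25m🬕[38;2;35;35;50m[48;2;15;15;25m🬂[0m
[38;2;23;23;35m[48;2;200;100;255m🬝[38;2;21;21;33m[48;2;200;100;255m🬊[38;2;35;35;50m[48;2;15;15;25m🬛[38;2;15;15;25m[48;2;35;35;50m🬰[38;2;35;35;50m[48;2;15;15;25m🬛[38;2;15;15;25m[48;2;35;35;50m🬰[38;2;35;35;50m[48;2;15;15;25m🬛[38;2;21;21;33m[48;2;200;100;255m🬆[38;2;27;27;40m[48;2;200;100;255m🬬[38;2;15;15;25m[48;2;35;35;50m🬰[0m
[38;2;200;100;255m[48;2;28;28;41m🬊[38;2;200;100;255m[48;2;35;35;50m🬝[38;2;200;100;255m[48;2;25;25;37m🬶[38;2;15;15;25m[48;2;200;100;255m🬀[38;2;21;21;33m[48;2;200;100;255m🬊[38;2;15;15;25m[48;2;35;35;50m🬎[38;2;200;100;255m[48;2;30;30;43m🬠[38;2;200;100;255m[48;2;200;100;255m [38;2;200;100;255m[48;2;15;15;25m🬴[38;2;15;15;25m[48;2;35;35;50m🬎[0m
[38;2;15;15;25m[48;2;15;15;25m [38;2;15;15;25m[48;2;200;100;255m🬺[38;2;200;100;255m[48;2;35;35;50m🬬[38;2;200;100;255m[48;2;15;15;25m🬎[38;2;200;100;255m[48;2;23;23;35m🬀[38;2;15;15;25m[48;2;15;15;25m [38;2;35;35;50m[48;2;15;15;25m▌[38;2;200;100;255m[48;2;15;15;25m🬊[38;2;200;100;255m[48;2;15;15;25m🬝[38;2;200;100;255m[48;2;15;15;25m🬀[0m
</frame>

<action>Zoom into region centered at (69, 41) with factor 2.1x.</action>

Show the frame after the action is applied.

<frame>
[38;2;15;15;25m[48;2;15;15;25m [38;2;15;15;25m[48;2;15;15;25m [38;2;35;35;50m[48;2;15;15;25m▌[38;2;15;15;25m[48;2;15;15;25m [38;2;27;27;40m[48;2;200;100;255m🬝[38;2;15;15;25m[48;2;200;100;255m🬊[38;2;35;35;50m[48;2;15;15;25m▌[38;2;15;15;25m[48;2;15;15;25m [38;2;35;35;50m[48;2;15;15;25m▌[38;2;15;15;25m[48;2;15;15;25m [0m
[38;2;35;35;50m[48;2;15;15;25m🬂[38;2;35;35;50m[48;2;15;15;25m🬂[38;2;35;35;50m[48;2;15;15;25m🬕[38;2;35;35;50m[48;2;15;15;25m🬂[38;2;200;100;255m[48;2;28;28;41m🬊[38;2;200;100;255m[48;2;15;15;25m🬝[38;2;200;100;255m[48;2;27;27;40m🬀[38;2;35;35;50m[48;2;15;15;25m🬂[38;2;35;35;50m[48;2;15;15;25m🬕[38;2;35;35;50m[48;2;15;15;25m🬂[0m
[38;2;15;15;25m[48;2;35;35;50m🬰[38;2;15;15;25m[48;2;35;35;50m🬰[38;2;35;35;50m[48;2;15;15;25m🬛[38;2;15;15;25m[48;2;35;35;50m🬰[38;2;35;35;50m[48;2;15;15;25m🬛[38;2;21;21;33m[48;2;200;100;255m🬆[38;2;200;100;255m[48;2;15;15;25m🬺[38;2;23;23;35m[48;2;200;100;255m🬬[38;2;35;35;50m[48;2;15;15;25m🬛[38;2;15;15;25m[48;2;35;35;50m🬰[0m
[38;2;15;15;25m[48;2;35;35;50m🬎[38;2;15;15;25m[48;2;35;35;50m🬎[38;2;35;35;50m[48;2;15;15;25m🬲[38;2;15;15;25m[48;2;35;35;50m🬎[38;2;35;35;50m[48;2;15;15;25m🬲[38;2;23;23;35m[48;2;200;100;255m🬺[38;2;200;100;255m[48;2;35;35;50m🬬[38;2;200;100;255m[48;2;200;100;255m [38;2;27;27;40m[48;2;200;100;255m🬸[38;2;15;15;25m[48;2;35;35;50m🬎[0m
[38;2;15;15;25m[48;2;15;15;25m [38;2;15;15;25m[48;2;15;15;25m [38;2;35;35;50m[48;2;15;15;25m▌[38;2;15;15;25m[48;2;15;15;25m [38;2;35;35;50m[48;2;15;15;25m▌[38;2;15;15;25m[48;2;15;15;25m [38;2;35;35;50m[48;2;15;15;25m▌[38;2;200;100;255m[48;2;15;15;25m🬀[38;2;35;35;50m[48;2;15;15;25m▌[38;2;15;15;25m[48;2;15;15;25m [0m
</frame>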